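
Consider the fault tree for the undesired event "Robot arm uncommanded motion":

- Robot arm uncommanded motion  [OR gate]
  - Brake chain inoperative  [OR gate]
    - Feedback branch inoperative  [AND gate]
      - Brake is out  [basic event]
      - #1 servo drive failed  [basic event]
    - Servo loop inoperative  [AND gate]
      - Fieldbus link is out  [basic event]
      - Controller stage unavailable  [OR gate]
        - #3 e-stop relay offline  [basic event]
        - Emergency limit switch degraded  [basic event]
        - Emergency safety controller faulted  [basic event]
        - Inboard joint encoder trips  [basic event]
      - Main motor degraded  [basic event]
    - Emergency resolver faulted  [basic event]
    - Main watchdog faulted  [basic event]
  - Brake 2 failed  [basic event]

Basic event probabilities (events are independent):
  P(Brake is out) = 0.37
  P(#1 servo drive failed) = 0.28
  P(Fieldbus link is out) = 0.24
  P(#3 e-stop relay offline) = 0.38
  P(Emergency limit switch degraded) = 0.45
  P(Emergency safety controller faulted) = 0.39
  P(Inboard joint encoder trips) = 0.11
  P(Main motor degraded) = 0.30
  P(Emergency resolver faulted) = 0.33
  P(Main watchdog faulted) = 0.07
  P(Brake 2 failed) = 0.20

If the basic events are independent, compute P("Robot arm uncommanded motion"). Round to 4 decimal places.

P(Feedback branch inoperative) [AND] = 0.37 × 0.28 = 0.103600
P(Controller stage unavailable) [OR] = 1 − (1−0.38) × (1−0.45) × (1−0.39) × (1−0.11) = 0.814871
P(Servo loop inoperative) [AND] = 0.24 × 0.814871 × 0.30 = 0.058671
P(Brake chain inoperative) [OR] = 1 − (1−0.103600) × (1−0.058671) × (1−0.33) × (1−0.07) = 0.474224
P(Robot arm uncommanded motion) [OR] = 1 − (1−0.474224) × (1−0.20) = 0.579379
Rounded to 4 decimal places: P(Robot arm uncommanded motion) ≈ 0.5794.

0.5794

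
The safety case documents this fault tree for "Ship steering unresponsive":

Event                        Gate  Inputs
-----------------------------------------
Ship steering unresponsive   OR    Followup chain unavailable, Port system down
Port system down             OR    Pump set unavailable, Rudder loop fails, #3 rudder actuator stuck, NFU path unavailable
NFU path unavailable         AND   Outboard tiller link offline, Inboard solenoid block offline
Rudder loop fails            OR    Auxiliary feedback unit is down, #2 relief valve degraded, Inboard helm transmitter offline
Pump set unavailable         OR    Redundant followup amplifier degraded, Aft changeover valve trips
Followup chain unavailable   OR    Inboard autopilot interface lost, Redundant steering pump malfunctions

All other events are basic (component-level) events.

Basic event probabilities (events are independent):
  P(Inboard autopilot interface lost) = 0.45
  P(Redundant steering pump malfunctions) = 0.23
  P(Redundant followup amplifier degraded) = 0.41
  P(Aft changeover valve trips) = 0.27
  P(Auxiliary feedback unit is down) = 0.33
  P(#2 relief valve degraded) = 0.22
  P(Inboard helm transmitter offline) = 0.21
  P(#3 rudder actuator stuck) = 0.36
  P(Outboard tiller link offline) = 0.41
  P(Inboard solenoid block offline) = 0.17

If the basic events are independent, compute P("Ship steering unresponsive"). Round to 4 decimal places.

P(Followup chain unavailable) [OR] = 1 − (1−0.45) × (1−0.23) = 0.576500
P(Pump set unavailable) [OR] = 1 − (1−0.41) × (1−0.27) = 0.569300
P(Rudder loop fails) [OR] = 1 − (1−0.33) × (1−0.22) × (1−0.21) = 0.587146
P(NFU path unavailable) [AND] = 0.41 × 0.17 = 0.069700
P(Port system down) [OR] = 1 − (1−0.569300) × (1−0.587146) × (1−0.36) × (1−0.069700) = 0.894130
P(Ship steering unresponsive) [OR] = 1 − (1−0.576500) × (1−0.894130) = 0.955164
Rounded to 4 decimal places: P(Ship steering unresponsive) ≈ 0.9552.

0.9552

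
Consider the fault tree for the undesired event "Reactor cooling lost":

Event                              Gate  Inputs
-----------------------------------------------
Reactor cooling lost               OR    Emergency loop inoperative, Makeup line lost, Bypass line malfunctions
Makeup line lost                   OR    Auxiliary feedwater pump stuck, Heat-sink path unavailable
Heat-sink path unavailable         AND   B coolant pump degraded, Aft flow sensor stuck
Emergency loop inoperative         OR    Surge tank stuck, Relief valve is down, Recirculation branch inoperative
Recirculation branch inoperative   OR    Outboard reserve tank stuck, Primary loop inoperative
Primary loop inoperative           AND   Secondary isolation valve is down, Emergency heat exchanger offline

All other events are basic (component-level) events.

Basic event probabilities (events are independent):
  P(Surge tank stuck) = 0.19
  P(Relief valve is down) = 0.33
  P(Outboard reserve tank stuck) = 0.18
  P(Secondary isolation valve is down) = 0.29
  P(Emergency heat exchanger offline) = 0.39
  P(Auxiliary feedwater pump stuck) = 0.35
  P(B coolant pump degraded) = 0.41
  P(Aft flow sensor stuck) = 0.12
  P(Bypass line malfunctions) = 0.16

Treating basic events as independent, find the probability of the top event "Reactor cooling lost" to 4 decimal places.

0.7951

P(Primary loop inoperative) [AND] = 0.29 × 0.39 = 0.113100
P(Recirculation branch inoperative) [OR] = 1 − (1−0.18) × (1−0.113100) = 0.272742
P(Emergency loop inoperative) [OR] = 1 − (1−0.19) × (1−0.33) × (1−0.272742) = 0.605317
P(Heat-sink path unavailable) [AND] = 0.41 × 0.12 = 0.049200
P(Makeup line lost) [OR] = 1 − (1−0.35) × (1−0.049200) = 0.381980
P(Reactor cooling lost) [OR] = 1 − (1−0.605317) × (1−0.381980) × (1−0.16) = 0.795106
Rounded to 4 decimal places: P(Reactor cooling lost) ≈ 0.7951.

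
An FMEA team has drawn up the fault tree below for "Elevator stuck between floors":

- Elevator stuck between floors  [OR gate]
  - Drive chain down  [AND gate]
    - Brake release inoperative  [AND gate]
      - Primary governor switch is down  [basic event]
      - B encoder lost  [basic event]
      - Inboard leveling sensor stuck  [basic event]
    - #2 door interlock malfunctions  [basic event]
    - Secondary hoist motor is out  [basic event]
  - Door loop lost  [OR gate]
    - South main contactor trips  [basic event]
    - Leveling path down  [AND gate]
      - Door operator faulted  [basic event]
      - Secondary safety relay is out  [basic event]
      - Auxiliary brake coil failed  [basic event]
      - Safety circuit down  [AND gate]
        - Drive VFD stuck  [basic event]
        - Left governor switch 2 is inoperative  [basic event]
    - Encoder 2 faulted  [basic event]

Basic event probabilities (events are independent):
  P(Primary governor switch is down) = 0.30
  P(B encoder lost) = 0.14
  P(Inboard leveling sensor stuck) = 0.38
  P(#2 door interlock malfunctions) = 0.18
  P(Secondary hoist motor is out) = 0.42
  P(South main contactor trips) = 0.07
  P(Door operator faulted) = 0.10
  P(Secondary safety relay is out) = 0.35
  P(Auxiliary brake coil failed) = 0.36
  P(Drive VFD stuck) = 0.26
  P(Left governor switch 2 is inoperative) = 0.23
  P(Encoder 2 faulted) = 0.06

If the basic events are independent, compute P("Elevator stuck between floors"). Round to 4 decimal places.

P(Brake release inoperative) [AND] = 0.30 × 0.14 × 0.38 = 0.015960
P(Drive chain down) [AND] = 0.015960 × 0.18 × 0.42 = 0.001207
P(Safety circuit down) [AND] = 0.26 × 0.23 = 0.059800
P(Leveling path down) [AND] = 0.10 × 0.35 × 0.36 × 0.059800 = 0.000753
P(Door loop lost) [OR] = 1 − (1−0.07) × (1−0.000753) × (1−0.06) = 0.126458
P(Elevator stuck between floors) [OR] = 1 − (1−0.001207) × (1−0.126458) = 0.127512
Rounded to 4 decimal places: P(Elevator stuck between floors) ≈ 0.1275.

0.1275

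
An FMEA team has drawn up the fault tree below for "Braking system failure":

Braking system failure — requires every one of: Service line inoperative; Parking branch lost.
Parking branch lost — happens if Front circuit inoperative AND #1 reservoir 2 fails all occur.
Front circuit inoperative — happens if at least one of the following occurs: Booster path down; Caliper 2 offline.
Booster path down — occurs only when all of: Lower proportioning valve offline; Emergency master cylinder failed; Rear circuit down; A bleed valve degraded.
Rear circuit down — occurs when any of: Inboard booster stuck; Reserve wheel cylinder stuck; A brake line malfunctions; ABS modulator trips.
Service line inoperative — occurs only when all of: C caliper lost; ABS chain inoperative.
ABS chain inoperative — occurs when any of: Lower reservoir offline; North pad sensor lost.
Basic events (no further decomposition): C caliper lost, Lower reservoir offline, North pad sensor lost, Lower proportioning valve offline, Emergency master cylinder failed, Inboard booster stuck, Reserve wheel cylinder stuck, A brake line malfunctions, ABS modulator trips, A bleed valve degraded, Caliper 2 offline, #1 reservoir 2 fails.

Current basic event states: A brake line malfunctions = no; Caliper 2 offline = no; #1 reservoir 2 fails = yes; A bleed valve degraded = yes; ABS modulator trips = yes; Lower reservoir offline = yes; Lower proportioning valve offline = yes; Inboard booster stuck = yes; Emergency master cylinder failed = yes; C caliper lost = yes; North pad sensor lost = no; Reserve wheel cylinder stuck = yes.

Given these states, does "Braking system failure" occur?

Yes

ABS chain inoperative [OR]: Lower reservoir offline=occurs, North pad sensor lost=not → at least one input occurs → occurs.
Service line inoperative [AND]: C caliper lost=occurs, ABS chain inoperative=occurs → all inputs occur → occurs.
Rear circuit down [OR]: Inboard booster stuck=occurs, Reserve wheel cylinder stuck=occurs, A brake line malfunctions=not, ABS modulator trips=occurs → at least one input occurs → occurs.
Booster path down [AND]: Lower proportioning valve offline=occurs, Emergency master cylinder failed=occurs, Rear circuit down=occurs, A bleed valve degraded=occurs → all inputs occur → occurs.
Front circuit inoperative [OR]: Booster path down=occurs, Caliper 2 offline=not → at least one input occurs → occurs.
Parking branch lost [AND]: Front circuit inoperative=occurs, #1 reservoir 2 fails=occurs → all inputs occur → occurs.
Braking system failure [AND]: Service line inoperative=occurs, Parking branch lost=occurs → all inputs occur → occurs.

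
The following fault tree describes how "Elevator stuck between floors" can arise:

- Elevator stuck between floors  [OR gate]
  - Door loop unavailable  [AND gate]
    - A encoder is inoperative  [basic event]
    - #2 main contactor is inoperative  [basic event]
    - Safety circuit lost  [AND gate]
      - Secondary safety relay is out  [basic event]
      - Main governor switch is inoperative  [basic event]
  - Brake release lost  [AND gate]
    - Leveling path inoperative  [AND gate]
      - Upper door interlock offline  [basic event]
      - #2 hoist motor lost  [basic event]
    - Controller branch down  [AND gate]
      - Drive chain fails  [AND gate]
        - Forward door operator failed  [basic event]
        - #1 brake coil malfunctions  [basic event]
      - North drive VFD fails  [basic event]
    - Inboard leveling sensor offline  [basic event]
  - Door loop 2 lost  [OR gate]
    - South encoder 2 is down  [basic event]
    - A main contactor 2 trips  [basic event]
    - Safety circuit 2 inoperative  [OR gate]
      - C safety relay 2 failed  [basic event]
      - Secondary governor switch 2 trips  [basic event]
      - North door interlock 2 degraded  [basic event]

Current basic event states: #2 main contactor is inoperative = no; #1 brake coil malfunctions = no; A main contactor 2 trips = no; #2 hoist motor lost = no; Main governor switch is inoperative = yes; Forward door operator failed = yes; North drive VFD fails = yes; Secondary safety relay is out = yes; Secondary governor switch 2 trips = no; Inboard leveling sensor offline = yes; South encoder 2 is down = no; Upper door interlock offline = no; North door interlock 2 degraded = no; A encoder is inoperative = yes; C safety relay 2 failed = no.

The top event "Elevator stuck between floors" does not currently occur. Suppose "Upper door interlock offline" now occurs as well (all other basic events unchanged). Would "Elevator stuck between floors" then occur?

Counterfactual: set "Upper door interlock offline" to occurred.
Safety circuit lost [AND]: Secondary safety relay is out=occurs, Main governor switch is inoperative=occurs → all inputs occur → occurs.
Door loop unavailable [AND]: A encoder is inoperative=occurs, #2 main contactor is inoperative=not, Safety circuit lost=occurs → not all inputs occur → does not occur.
Leveling path inoperative [AND]: Upper door interlock offline=occurs, #2 hoist motor lost=not → not all inputs occur → does not occur.
Drive chain fails [AND]: Forward door operator failed=occurs, #1 brake coil malfunctions=not → not all inputs occur → does not occur.
Controller branch down [AND]: Drive chain fails=not, North drive VFD fails=occurs → not all inputs occur → does not occur.
Brake release lost [AND]: Leveling path inoperative=not, Controller branch down=not, Inboard leveling sensor offline=occurs → not all inputs occur → does not occur.
Safety circuit 2 inoperative [OR]: C safety relay 2 failed=not, Secondary governor switch 2 trips=not, North door interlock 2 degraded=not → no input occurs → does not occur.
Door loop 2 lost [OR]: South encoder 2 is down=not, A main contactor 2 trips=not, Safety circuit 2 inoperative=not → no input occurs → does not occur.
Elevator stuck between floors [OR]: Door loop unavailable=not, Brake release lost=not, Door loop 2 lost=not → no input occurs → does not occur.

No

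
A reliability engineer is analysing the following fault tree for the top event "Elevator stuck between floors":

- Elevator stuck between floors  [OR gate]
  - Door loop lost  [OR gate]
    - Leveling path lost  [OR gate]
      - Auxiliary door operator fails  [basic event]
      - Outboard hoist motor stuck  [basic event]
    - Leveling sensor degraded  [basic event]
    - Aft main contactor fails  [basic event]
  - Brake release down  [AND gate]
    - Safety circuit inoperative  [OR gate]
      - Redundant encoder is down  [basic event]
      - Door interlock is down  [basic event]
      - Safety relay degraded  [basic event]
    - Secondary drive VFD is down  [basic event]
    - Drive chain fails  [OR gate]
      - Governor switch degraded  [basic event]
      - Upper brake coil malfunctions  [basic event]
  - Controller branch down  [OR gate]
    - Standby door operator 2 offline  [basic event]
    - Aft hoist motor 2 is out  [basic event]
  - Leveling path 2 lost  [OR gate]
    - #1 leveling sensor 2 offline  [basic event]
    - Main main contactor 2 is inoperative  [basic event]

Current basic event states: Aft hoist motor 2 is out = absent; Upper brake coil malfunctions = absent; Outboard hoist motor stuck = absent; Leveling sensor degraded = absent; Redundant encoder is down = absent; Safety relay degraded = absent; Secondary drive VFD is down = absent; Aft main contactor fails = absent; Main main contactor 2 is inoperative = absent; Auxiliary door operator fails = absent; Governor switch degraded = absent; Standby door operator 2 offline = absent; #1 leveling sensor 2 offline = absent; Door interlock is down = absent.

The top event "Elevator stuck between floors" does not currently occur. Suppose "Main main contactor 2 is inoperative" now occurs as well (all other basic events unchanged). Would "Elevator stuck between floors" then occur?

Counterfactual: set "Main main contactor 2 is inoperative" to occurred.
Leveling path lost [OR]: Auxiliary door operator fails=not, Outboard hoist motor stuck=not → no input occurs → does not occur.
Door loop lost [OR]: Leveling path lost=not, Leveling sensor degraded=not, Aft main contactor fails=not → no input occurs → does not occur.
Safety circuit inoperative [OR]: Redundant encoder is down=not, Door interlock is down=not, Safety relay degraded=not → no input occurs → does not occur.
Drive chain fails [OR]: Governor switch degraded=not, Upper brake coil malfunctions=not → no input occurs → does not occur.
Brake release down [AND]: Safety circuit inoperative=not, Secondary drive VFD is down=not, Drive chain fails=not → not all inputs occur → does not occur.
Controller branch down [OR]: Standby door operator 2 offline=not, Aft hoist motor 2 is out=not → no input occurs → does not occur.
Leveling path 2 lost [OR]: #1 leveling sensor 2 offline=not, Main main contactor 2 is inoperative=occurs → at least one input occurs → occurs.
Elevator stuck between floors [OR]: Door loop lost=not, Brake release down=not, Controller branch down=not, Leveling path 2 lost=occurs → at least one input occurs → occurs.

Yes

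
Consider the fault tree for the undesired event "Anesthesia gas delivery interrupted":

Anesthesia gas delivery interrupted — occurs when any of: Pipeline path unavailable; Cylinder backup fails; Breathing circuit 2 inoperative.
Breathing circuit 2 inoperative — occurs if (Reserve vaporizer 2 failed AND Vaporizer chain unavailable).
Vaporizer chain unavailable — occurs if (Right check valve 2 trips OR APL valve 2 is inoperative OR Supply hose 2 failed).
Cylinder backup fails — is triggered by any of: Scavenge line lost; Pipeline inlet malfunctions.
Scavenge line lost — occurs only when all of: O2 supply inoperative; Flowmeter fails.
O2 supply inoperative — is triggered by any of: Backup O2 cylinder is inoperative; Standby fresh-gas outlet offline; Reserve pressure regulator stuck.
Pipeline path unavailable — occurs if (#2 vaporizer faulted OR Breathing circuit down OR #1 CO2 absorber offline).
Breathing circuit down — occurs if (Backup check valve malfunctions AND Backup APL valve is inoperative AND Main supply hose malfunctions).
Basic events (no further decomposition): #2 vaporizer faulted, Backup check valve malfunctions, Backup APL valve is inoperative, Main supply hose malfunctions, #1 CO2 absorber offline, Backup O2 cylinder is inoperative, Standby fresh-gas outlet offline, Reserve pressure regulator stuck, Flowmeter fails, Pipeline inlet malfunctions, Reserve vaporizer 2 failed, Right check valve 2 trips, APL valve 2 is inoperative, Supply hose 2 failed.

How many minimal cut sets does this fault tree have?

Breathing circuit down [AND]: one cut set from each child combined → 1 × 1 × 1 = 1 cut set(s).
Pipeline path unavailable [OR]: union of children's cut sets → 3 cut set(s).
O2 supply inoperative [OR]: union of children's cut sets → 3 cut set(s).
Scavenge line lost [AND]: one cut set from each child combined → 3 × 1 = 3 cut set(s).
Cylinder backup fails [OR]: union of children's cut sets → 4 cut set(s).
Vaporizer chain unavailable [OR]: union of children's cut sets → 3 cut set(s).
Breathing circuit 2 inoperative [AND]: one cut set from each child combined → 1 × 3 = 3 cut set(s).
Anesthesia gas delivery interrupted [OR]: union of children's cut sets → 10 cut set(s).
Minimal cut sets: {#2 vaporizer faulted}; {Backup APL valve is inoperative, Backup check valve malfunctions, Main supply hose malfunctions}; {#1 CO2 absorber offline}; {Backup O2 cylinder is inoperative, Flowmeter fails}; {Flowmeter fails, Standby fresh-gas outlet offline}; {Flowmeter fails, Reserve pressure regulator stuck}; {Pipeline inlet malfunctions}; {Reserve vaporizer 2 failed, Right check valve 2 trips}; {APL valve 2 is inoperative, Reserve vaporizer 2 failed}; {Reserve vaporizer 2 failed, Supply hose 2 failed}.

10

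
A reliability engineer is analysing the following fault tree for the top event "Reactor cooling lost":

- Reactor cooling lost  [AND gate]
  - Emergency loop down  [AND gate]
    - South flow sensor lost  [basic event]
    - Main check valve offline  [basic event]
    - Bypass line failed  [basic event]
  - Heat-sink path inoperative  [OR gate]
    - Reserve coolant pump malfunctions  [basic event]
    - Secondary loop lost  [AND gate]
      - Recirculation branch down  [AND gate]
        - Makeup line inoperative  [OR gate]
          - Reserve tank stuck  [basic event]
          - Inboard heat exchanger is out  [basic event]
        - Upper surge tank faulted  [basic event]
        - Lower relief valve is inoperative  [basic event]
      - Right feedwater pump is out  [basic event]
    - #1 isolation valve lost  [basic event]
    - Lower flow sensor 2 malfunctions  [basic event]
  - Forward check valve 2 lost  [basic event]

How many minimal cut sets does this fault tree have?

5

Emergency loop down [AND]: one cut set from each child combined → 1 × 1 × 1 = 1 cut set(s).
Makeup line inoperative [OR]: union of children's cut sets → 2 cut set(s).
Recirculation branch down [AND]: one cut set from each child combined → 2 × 1 × 1 = 2 cut set(s).
Secondary loop lost [AND]: one cut set from each child combined → 2 × 1 = 2 cut set(s).
Heat-sink path inoperative [OR]: union of children's cut sets → 5 cut set(s).
Reactor cooling lost [AND]: one cut set from each child combined → 1 × 5 × 1 = 5 cut set(s).
Minimal cut sets: {Bypass line failed, Forward check valve 2 lost, Main check valve offline, Reserve coolant pump malfunctions, South flow sensor lost}; {Bypass line failed, Forward check valve 2 lost, Lower relief valve is inoperative, Main check valve offline, Reserve tank stuck, Right feedwater pump is out, South flow sensor lost, Upper surge tank faulted}; {Bypass line failed, Forward check valve 2 lost, Inboard heat exchanger is out, Lower relief valve is inoperative, Main check valve offline, Right feedwater pump is out, South flow sensor lost, Upper surge tank faulted}; {#1 isolation valve lost, Bypass line failed, Forward check valve 2 lost, Main check valve offline, South flow sensor lost}; {Bypass line failed, Forward check valve 2 lost, Lower flow sensor 2 malfunctions, Main check valve offline, South flow sensor lost}.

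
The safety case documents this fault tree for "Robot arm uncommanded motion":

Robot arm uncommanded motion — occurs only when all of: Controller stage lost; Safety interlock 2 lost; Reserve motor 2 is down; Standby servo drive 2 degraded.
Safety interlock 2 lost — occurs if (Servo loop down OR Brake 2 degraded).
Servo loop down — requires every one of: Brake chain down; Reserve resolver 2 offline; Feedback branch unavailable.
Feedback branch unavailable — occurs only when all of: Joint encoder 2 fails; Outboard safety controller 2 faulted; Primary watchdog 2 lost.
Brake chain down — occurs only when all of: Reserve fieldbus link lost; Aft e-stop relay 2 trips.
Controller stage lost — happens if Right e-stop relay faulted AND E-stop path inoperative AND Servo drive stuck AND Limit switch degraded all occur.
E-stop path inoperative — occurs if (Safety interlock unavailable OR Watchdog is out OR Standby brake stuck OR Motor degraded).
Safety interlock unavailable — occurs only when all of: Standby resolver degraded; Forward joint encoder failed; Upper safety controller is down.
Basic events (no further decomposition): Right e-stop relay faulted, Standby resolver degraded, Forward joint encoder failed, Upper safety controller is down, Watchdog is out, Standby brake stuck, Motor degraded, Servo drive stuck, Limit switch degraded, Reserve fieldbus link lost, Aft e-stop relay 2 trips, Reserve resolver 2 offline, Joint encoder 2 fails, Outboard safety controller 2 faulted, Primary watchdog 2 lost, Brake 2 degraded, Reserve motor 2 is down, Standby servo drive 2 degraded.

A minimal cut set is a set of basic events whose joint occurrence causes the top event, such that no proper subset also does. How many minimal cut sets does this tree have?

Safety interlock unavailable [AND]: one cut set from each child combined → 1 × 1 × 1 = 1 cut set(s).
E-stop path inoperative [OR]: union of children's cut sets → 4 cut set(s).
Controller stage lost [AND]: one cut set from each child combined → 1 × 4 × 1 × 1 = 4 cut set(s).
Brake chain down [AND]: one cut set from each child combined → 1 × 1 = 1 cut set(s).
Feedback branch unavailable [AND]: one cut set from each child combined → 1 × 1 × 1 = 1 cut set(s).
Servo loop down [AND]: one cut set from each child combined → 1 × 1 × 1 = 1 cut set(s).
Safety interlock 2 lost [OR]: union of children's cut sets → 2 cut set(s).
Robot arm uncommanded motion [AND]: one cut set from each child combined → 4 × 2 × 1 × 1 = 8 cut set(s).
Minimal cut sets: {Aft e-stop relay 2 trips, Forward joint encoder failed, Joint encoder 2 fails, Limit switch degraded, Outboard safety controller 2 faulted, Primary watchdog 2 lost, Reserve fieldbus link lost, Reserve motor 2 is down, Reserve resolver 2 offline, Right e-stop relay faulted, Servo drive stuck, Standby resolver degraded, Standby servo drive 2 degraded, Upper safety controller is down}; {Brake 2 degraded, Forward joint encoder failed, Limit switch degraded, Reserve motor 2 is down, Right e-stop relay faulted, Servo drive stuck, Standby resolver degraded, Standby servo drive 2 degraded, Upper safety controller is down}; {Aft e-stop relay 2 trips, Joint encoder 2 fails, Limit switch degraded, Outboard safety controller 2 faulted, Primary watchdog 2 lost, Reserve fieldbus link lost, Reserve motor 2 is down, Reserve resolver 2 offline, Right e-stop relay faulted, Servo drive stuck, Standby servo drive 2 degraded, Watchdog is out}; {Brake 2 degraded, Limit switch degraded, Reserve motor 2 is down, Right e-stop relay faulted, Servo drive stuck, Standby servo drive 2 degraded, Watchdog is out}; {Aft e-stop relay 2 trips, Joint encoder 2 fails, Limit switch degraded, Outboard safety controller 2 faulted, Primary watchdog 2 lost, Reserve fieldbus link lost, Reserve motor 2 is down, Reserve resolver 2 offline, Right e-stop relay faulted, Servo drive stuck, Standby brake stuck, Standby servo drive 2 degraded}; {Brake 2 degraded, Limit switch degraded, Reserve motor 2 is down, Right e-stop relay faulted, Servo drive stuck, Standby brake stuck, Standby servo drive 2 degraded}; {Aft e-stop relay 2 trips, Joint encoder 2 fails, Limit switch degraded, Motor degraded, Outboard safety controller 2 faulted, Primary watchdog 2 lost, Reserve fieldbus link lost, Reserve motor 2 is down, Reserve resolver 2 offline, Right e-stop relay faulted, Servo drive stuck, Standby servo drive 2 degraded}; {Brake 2 degraded, Limit switch degraded, Motor degraded, Reserve motor 2 is down, Right e-stop relay faulted, Servo drive stuck, Standby servo drive 2 degraded}.

8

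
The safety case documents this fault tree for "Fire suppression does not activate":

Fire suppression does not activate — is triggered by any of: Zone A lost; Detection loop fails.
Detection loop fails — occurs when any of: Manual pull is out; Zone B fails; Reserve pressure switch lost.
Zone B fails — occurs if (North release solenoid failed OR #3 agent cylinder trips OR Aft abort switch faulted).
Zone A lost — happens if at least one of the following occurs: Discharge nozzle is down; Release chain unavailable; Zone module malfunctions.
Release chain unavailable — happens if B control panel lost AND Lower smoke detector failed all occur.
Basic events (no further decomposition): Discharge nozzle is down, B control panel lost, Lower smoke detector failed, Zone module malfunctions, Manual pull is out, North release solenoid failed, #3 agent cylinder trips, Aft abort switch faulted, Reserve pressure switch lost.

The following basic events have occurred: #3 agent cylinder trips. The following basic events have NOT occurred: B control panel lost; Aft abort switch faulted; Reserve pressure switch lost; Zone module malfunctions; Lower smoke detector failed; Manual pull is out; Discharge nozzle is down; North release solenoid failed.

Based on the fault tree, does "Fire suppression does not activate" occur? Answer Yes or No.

Release chain unavailable [AND]: B control panel lost=not, Lower smoke detector failed=not → not all inputs occur → does not occur.
Zone A lost [OR]: Discharge nozzle is down=not, Release chain unavailable=not, Zone module malfunctions=not → no input occurs → does not occur.
Zone B fails [OR]: North release solenoid failed=not, #3 agent cylinder trips=occurs, Aft abort switch faulted=not → at least one input occurs → occurs.
Detection loop fails [OR]: Manual pull is out=not, Zone B fails=occurs, Reserve pressure switch lost=not → at least one input occurs → occurs.
Fire suppression does not activate [OR]: Zone A lost=not, Detection loop fails=occurs → at least one input occurs → occurs.

Yes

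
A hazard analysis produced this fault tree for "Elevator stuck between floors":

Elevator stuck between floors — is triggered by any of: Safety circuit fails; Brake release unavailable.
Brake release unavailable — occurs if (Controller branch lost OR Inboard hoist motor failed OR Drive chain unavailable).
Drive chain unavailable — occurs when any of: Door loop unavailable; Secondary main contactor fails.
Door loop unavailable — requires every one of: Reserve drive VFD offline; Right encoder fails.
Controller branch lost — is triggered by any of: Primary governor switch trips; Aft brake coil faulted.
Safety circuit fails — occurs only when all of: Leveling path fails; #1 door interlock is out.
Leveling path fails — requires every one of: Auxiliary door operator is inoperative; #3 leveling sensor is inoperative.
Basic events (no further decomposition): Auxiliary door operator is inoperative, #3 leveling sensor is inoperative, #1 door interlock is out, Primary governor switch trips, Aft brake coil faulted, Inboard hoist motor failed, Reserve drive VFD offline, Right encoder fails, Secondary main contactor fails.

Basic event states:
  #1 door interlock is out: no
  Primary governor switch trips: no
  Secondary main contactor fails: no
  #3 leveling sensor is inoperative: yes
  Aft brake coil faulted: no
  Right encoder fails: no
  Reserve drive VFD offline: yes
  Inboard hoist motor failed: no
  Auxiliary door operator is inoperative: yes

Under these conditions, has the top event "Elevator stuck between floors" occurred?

Leveling path fails [AND]: Auxiliary door operator is inoperative=occurs, #3 leveling sensor is inoperative=occurs → all inputs occur → occurs.
Safety circuit fails [AND]: Leveling path fails=occurs, #1 door interlock is out=not → not all inputs occur → does not occur.
Controller branch lost [OR]: Primary governor switch trips=not, Aft brake coil faulted=not → no input occurs → does not occur.
Door loop unavailable [AND]: Reserve drive VFD offline=occurs, Right encoder fails=not → not all inputs occur → does not occur.
Drive chain unavailable [OR]: Door loop unavailable=not, Secondary main contactor fails=not → no input occurs → does not occur.
Brake release unavailable [OR]: Controller branch lost=not, Inboard hoist motor failed=not, Drive chain unavailable=not → no input occurs → does not occur.
Elevator stuck between floors [OR]: Safety circuit fails=not, Brake release unavailable=not → no input occurs → does not occur.

No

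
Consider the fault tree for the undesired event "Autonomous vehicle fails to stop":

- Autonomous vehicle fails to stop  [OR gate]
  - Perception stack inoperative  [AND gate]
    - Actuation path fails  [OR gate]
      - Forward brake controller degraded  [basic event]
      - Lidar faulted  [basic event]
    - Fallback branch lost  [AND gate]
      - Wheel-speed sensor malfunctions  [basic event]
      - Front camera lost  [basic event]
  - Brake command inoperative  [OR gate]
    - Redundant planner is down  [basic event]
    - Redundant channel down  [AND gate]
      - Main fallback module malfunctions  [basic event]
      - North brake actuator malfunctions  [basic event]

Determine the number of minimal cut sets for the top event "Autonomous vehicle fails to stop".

Actuation path fails [OR]: union of children's cut sets → 2 cut set(s).
Fallback branch lost [AND]: one cut set from each child combined → 1 × 1 = 1 cut set(s).
Perception stack inoperative [AND]: one cut set from each child combined → 2 × 1 = 2 cut set(s).
Redundant channel down [AND]: one cut set from each child combined → 1 × 1 = 1 cut set(s).
Brake command inoperative [OR]: union of children's cut sets → 2 cut set(s).
Autonomous vehicle fails to stop [OR]: union of children's cut sets → 4 cut set(s).
Minimal cut sets: {Forward brake controller degraded, Front camera lost, Wheel-speed sensor malfunctions}; {Front camera lost, Lidar faulted, Wheel-speed sensor malfunctions}; {Redundant planner is down}; {Main fallback module malfunctions, North brake actuator malfunctions}.

4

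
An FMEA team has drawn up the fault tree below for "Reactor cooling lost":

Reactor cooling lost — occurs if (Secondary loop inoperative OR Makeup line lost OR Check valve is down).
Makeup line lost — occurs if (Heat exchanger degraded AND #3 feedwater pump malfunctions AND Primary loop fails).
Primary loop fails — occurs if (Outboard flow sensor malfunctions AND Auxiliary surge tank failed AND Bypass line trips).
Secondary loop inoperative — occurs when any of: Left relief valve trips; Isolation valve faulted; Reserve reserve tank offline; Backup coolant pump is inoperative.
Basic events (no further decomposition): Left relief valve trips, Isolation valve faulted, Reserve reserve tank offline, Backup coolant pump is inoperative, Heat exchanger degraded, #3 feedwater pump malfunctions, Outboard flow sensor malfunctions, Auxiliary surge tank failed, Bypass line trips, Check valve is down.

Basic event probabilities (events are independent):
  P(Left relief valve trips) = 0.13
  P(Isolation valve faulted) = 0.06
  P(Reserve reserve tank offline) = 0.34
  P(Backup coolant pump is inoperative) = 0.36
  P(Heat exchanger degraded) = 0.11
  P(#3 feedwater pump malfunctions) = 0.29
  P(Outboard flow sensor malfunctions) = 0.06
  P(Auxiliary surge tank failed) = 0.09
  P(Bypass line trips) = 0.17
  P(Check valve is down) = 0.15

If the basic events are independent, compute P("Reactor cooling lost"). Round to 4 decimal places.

P(Secondary loop inoperative) [OR] = 1 − (1−0.13) × (1−0.06) × (1−0.34) × (1−0.36) = 0.654561
P(Primary loop fails) [AND] = 0.06 × 0.09 × 0.17 = 0.000918
P(Makeup line lost) [AND] = 0.11 × 0.29 × 0.000918 = 0.000029
P(Reactor cooling lost) [OR] = 1 − (1−0.654561) × (1−0.000029) × (1−0.15) = 0.706385
Rounded to 4 decimal places: P(Reactor cooling lost) ≈ 0.7064.

0.7064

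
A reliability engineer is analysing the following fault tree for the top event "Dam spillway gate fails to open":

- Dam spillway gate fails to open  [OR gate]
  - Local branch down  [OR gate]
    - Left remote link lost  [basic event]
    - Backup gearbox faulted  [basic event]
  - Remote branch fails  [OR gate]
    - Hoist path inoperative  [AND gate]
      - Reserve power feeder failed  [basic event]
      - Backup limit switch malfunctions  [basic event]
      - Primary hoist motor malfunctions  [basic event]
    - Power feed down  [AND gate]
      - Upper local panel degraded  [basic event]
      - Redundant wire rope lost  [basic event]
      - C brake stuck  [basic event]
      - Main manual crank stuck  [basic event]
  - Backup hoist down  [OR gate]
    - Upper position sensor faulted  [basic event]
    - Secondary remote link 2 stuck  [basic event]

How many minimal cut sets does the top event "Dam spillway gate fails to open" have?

6

Local branch down [OR]: union of children's cut sets → 2 cut set(s).
Hoist path inoperative [AND]: one cut set from each child combined → 1 × 1 × 1 = 1 cut set(s).
Power feed down [AND]: one cut set from each child combined → 1 × 1 × 1 × 1 = 1 cut set(s).
Remote branch fails [OR]: union of children's cut sets → 2 cut set(s).
Backup hoist down [OR]: union of children's cut sets → 2 cut set(s).
Dam spillway gate fails to open [OR]: union of children's cut sets → 6 cut set(s).
Minimal cut sets: {Left remote link lost}; {Backup gearbox faulted}; {Backup limit switch malfunctions, Primary hoist motor malfunctions, Reserve power feeder failed}; {C brake stuck, Main manual crank stuck, Redundant wire rope lost, Upper local panel degraded}; {Upper position sensor faulted}; {Secondary remote link 2 stuck}.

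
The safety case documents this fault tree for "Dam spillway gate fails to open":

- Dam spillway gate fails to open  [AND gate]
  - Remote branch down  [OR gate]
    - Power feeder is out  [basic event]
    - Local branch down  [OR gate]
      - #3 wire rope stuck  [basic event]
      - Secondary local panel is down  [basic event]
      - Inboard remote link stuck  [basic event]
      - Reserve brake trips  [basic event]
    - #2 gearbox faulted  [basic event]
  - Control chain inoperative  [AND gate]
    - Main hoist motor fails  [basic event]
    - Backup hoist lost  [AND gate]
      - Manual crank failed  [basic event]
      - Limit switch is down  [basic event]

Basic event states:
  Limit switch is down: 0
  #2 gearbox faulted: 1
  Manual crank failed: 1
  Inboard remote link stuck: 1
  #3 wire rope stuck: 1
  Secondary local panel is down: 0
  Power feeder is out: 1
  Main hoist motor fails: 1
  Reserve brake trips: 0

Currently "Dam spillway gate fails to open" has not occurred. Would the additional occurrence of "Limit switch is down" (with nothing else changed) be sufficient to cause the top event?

Yes

Counterfactual: set "Limit switch is down" to occurred.
Local branch down [OR]: #3 wire rope stuck=occurs, Secondary local panel is down=not, Inboard remote link stuck=occurs, Reserve brake trips=not → at least one input occurs → occurs.
Remote branch down [OR]: Power feeder is out=occurs, Local branch down=occurs, #2 gearbox faulted=occurs → at least one input occurs → occurs.
Backup hoist lost [AND]: Manual crank failed=occurs, Limit switch is down=occurs → all inputs occur → occurs.
Control chain inoperative [AND]: Main hoist motor fails=occurs, Backup hoist lost=occurs → all inputs occur → occurs.
Dam spillway gate fails to open [AND]: Remote branch down=occurs, Control chain inoperative=occurs → all inputs occur → occurs.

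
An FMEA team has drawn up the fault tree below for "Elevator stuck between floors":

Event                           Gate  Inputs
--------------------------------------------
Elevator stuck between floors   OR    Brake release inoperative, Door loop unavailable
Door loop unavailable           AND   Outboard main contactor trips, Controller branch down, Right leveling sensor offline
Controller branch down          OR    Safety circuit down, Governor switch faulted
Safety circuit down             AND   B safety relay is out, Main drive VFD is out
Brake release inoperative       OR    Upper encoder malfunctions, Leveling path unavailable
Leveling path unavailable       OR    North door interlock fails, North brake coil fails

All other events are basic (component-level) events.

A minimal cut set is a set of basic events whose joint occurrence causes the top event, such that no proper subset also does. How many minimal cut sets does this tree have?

5

Leveling path unavailable [OR]: union of children's cut sets → 2 cut set(s).
Brake release inoperative [OR]: union of children's cut sets → 3 cut set(s).
Safety circuit down [AND]: one cut set from each child combined → 1 × 1 = 1 cut set(s).
Controller branch down [OR]: union of children's cut sets → 2 cut set(s).
Door loop unavailable [AND]: one cut set from each child combined → 1 × 2 × 1 = 2 cut set(s).
Elevator stuck between floors [OR]: union of children's cut sets → 5 cut set(s).
Minimal cut sets: {Upper encoder malfunctions}; {North door interlock fails}; {North brake coil fails}; {B safety relay is out, Main drive VFD is out, Outboard main contactor trips, Right leveling sensor offline}; {Governor switch faulted, Outboard main contactor trips, Right leveling sensor offline}.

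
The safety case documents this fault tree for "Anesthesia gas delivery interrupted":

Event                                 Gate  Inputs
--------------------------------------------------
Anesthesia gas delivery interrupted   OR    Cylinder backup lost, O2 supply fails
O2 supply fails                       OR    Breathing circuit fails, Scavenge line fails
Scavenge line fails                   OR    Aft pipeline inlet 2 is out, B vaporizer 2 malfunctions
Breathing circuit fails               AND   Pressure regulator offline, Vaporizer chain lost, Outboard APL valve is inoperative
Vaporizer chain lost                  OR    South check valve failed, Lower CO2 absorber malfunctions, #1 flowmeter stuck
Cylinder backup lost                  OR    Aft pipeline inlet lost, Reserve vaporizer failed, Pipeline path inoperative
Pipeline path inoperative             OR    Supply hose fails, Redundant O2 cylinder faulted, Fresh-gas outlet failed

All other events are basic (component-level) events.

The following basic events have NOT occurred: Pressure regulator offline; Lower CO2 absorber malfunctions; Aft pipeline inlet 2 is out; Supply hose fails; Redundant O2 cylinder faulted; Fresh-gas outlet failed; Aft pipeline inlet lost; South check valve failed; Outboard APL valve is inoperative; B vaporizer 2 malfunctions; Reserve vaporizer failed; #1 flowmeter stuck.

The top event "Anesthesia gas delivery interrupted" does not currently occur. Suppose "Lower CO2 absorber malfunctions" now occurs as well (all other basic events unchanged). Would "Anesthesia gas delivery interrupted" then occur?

No

Counterfactual: set "Lower CO2 absorber malfunctions" to occurred.
Pipeline path inoperative [OR]: Supply hose fails=not, Redundant O2 cylinder faulted=not, Fresh-gas outlet failed=not → no input occurs → does not occur.
Cylinder backup lost [OR]: Aft pipeline inlet lost=not, Reserve vaporizer failed=not, Pipeline path inoperative=not → no input occurs → does not occur.
Vaporizer chain lost [OR]: South check valve failed=not, Lower CO2 absorber malfunctions=occurs, #1 flowmeter stuck=not → at least one input occurs → occurs.
Breathing circuit fails [AND]: Pressure regulator offline=not, Vaporizer chain lost=occurs, Outboard APL valve is inoperative=not → not all inputs occur → does not occur.
Scavenge line fails [OR]: Aft pipeline inlet 2 is out=not, B vaporizer 2 malfunctions=not → no input occurs → does not occur.
O2 supply fails [OR]: Breathing circuit fails=not, Scavenge line fails=not → no input occurs → does not occur.
Anesthesia gas delivery interrupted [OR]: Cylinder backup lost=not, O2 supply fails=not → no input occurs → does not occur.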